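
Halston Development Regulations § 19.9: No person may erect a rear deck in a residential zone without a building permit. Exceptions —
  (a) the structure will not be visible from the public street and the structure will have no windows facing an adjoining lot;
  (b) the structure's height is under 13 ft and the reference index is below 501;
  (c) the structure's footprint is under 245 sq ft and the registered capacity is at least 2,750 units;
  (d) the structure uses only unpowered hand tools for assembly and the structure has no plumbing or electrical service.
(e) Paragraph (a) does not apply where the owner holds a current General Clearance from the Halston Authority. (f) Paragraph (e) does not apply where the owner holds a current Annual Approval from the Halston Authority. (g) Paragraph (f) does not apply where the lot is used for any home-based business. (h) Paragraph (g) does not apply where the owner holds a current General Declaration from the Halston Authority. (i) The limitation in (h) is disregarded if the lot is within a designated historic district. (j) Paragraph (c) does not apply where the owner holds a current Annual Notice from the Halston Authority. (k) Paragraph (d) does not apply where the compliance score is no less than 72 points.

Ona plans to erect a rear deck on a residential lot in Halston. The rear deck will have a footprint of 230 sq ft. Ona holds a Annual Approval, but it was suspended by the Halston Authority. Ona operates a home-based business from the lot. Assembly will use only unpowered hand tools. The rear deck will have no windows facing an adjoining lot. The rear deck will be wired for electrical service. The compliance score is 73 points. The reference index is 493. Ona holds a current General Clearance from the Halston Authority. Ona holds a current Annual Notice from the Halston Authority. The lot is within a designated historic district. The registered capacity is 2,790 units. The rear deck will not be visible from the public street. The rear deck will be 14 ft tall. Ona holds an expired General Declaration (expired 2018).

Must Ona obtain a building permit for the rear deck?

Yes — Ona must obtain a building permit.

All of (a)'s requirements are met (the structure will not be visible from the street; no windows face an adjoining lot). However, paragraphs (e)–(i) must be considered: (e) operates against (a): a current General Clearance is held. (f), which would lift (e), is not engaged — the Annual Approval is not current. Exception (a) does not apply.
Exception (b) fails — the structure's height is 14 ft, not under 13 ft.
All of (c)'s requirements are met (the structure's footprint is 230 sq ft, under the 245 sq ft limit; the registered capacity is 2,790 units, meeting the 2,750 units threshold). However, paragraph (j) must be considered: (j) operates against (c): a current Annual Notice is held. Exception (c) does not apply.
Exception (d) does not apply: electrical service is planned.
No exception applies. The general rule governs.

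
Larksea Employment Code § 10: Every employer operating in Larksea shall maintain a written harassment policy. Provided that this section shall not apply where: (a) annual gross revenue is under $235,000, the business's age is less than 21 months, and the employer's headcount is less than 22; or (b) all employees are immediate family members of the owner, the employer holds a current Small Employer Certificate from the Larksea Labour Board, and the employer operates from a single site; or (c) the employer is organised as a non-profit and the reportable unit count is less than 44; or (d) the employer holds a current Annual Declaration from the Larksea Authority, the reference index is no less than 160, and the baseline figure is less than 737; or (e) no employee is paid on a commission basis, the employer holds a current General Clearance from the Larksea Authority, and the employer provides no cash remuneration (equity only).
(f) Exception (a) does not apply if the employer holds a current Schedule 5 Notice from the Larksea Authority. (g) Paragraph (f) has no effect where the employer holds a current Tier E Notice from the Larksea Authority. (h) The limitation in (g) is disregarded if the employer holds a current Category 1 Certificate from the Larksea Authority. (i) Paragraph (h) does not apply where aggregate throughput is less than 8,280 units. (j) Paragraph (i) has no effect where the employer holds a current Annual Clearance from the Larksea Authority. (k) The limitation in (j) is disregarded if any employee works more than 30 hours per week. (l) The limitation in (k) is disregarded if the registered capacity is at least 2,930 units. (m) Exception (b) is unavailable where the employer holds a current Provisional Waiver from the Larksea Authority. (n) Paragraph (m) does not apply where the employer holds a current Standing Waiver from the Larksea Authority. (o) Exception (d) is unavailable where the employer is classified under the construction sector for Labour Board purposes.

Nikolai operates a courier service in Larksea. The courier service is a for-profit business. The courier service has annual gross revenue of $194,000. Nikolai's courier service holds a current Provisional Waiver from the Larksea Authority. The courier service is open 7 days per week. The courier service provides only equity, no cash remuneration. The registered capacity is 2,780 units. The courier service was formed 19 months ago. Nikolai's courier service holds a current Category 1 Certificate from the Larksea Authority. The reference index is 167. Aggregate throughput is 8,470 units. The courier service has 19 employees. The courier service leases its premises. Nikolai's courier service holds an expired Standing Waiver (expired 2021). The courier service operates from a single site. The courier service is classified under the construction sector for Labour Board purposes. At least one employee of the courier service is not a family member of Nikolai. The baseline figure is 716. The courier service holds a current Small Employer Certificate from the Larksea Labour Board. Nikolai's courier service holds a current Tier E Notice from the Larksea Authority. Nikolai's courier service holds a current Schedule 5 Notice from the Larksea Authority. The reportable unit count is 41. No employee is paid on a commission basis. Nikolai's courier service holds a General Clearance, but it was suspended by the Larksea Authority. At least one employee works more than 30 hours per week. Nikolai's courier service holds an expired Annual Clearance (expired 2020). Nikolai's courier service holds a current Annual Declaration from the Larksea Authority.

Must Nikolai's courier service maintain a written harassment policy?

Yes — Nikolai's courier service must maintain a written harassment policy.

Exception (a) is satisfied on its face — annual gross revenue is $194,000, under the $235,000 limit; the business's age is 19 months, less than the 21 months limit; the employer's headcount is 19, less than the 22 limit. But: (f) is engaged — a current Schedule 5 Notice is held. (g) is triggered (a current Tier E Notice is held), but is set aside by (h): (h) operates against (g): a current Category 1 Certificate is held. (i) is not engaged (aggregate throughput is 8,470 units, not less than 8,280 units), so (h) stands. Exception (a) does not apply.
Exception (b) requires that all employees are immediate family members of the owner; but at least one employee is not a family member, so (b) is unavailable.
Exception (c) does not apply: the employer is for-profit.
All of (d)'s requirements are met (a current Annual Declaration is held; the reference index is 167, meeting the 160 threshold; the baseline figure is 716, less than the 737 limit). Turning to paragraph (o): (o) is engaged — the courier service is classified under the construction sector. (d) is therefore removed.
Exception (e) requires that the employer holds a current General Clearance from the Larksea Authority; but there is no General Clearance in force, so (e) is unavailable.
No exception displaces § 10.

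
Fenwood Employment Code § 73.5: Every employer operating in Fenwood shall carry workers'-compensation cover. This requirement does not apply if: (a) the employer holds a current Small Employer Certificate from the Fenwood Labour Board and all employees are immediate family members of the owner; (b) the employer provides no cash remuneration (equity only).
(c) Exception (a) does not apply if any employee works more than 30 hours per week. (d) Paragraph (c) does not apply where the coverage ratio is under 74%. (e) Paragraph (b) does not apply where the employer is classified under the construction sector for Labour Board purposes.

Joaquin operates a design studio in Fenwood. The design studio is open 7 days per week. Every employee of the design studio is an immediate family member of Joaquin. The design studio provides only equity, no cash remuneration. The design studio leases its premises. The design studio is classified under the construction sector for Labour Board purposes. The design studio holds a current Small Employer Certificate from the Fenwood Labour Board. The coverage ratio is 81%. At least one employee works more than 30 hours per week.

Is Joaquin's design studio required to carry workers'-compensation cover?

Yes — Joaquin's design studio must carry workers'-compensation cover.

All of (a)'s requirements are met (a current Small Employer Certificate is held; every employee is an immediate family member). Turning to paragraphs (c)–(d): (c) operates against (a): at least one employee exceeds 30 hours/week. (d), which would lift (c), is not engaged — the coverage ratio is 81%, not under 74%. Exception (a) does not apply.
Exception (b)'s conditions are all satisfied: remuneration is equity-only. But applying paragraph (e): (e) is triggered — the design studio is classified under the construction sector. Exception (b) does not apply.
Every exception is unavailable, so the rule governs.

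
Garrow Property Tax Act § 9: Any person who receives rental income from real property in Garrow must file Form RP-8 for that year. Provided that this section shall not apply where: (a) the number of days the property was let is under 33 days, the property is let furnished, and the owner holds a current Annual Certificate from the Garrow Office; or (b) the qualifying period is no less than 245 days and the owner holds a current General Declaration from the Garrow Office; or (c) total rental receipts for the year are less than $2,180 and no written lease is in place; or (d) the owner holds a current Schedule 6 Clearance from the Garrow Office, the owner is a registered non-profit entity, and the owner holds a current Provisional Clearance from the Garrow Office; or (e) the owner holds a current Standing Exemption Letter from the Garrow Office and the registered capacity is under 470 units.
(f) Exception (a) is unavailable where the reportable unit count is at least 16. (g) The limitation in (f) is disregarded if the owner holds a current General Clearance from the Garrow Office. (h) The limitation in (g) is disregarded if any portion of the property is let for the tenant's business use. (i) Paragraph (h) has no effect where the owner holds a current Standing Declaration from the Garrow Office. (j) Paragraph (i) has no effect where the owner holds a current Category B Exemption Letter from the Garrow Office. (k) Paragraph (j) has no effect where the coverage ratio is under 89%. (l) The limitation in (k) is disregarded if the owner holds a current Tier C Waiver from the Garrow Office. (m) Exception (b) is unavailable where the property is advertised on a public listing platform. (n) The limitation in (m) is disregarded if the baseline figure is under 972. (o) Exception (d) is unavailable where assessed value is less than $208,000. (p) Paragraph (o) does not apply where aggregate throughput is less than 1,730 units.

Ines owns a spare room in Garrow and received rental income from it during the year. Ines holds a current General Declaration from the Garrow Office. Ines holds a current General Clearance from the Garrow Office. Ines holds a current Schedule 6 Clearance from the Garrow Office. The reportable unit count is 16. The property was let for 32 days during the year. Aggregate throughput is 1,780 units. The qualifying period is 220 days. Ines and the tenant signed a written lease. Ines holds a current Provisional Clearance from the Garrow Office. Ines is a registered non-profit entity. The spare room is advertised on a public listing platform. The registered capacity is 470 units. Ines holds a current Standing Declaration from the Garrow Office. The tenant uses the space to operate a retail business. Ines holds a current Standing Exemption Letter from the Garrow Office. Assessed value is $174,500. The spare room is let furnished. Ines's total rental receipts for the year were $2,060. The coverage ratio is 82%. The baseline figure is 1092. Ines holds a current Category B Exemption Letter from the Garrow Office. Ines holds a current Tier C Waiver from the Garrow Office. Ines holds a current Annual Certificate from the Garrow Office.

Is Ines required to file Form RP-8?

Yes — Ines must file Form RP-8.

Exception (a)'s conditions are all satisfied: the number of days the property was let is 32 days, under the 33 days limit; the property is let furnished; a current Annual Certificate is held. Turning to paragraphs (f)–(l): (f) operates against (a): the reportable unit count is 16, meeting the 16 threshold. (g) would limit (f) — a current General Clearance is held — but (h) sets (g) aside: (h) operates against (g): the space is let for business use. (i) would limit (h) — a current Standing Declaration is held — but (j) sets (i) aside: (j) operates against (i): a current Category B Exemption Letter is held. (k) is triggered (the coverage ratio is 82%, under the 89% limit), but is set aside by (l): (l) operates against (k): a current Tier C Waiver is held. (a) is therefore removed.
Exception (b) requires that the qualifying period is no less than 245 days; but the qualifying period is 220 days, short of 245 days, so (b) is unavailable.
Exception (c) fails — a written lease is in place.
Exception (d)'s conditions are all satisfied: a current Schedule 6 Clearance is held; Ines is a registered non-profit; a current Provisional Clearance is held. But applying paragraphs (o)–(p): (o) operates against (d): assessed value is $174,500, less than the $208,000 limit. (p) does not operate here (aggregate throughput is 1,780 units, not less than 1,730 units), so (o) stands. Exception (d) does not apply.
Exception (e) requires that the registered capacity is under 470 units; but the registered capacity is 470 units, not under 470 units, so (e) is unavailable.
Every exception is unavailable, so the rule governs.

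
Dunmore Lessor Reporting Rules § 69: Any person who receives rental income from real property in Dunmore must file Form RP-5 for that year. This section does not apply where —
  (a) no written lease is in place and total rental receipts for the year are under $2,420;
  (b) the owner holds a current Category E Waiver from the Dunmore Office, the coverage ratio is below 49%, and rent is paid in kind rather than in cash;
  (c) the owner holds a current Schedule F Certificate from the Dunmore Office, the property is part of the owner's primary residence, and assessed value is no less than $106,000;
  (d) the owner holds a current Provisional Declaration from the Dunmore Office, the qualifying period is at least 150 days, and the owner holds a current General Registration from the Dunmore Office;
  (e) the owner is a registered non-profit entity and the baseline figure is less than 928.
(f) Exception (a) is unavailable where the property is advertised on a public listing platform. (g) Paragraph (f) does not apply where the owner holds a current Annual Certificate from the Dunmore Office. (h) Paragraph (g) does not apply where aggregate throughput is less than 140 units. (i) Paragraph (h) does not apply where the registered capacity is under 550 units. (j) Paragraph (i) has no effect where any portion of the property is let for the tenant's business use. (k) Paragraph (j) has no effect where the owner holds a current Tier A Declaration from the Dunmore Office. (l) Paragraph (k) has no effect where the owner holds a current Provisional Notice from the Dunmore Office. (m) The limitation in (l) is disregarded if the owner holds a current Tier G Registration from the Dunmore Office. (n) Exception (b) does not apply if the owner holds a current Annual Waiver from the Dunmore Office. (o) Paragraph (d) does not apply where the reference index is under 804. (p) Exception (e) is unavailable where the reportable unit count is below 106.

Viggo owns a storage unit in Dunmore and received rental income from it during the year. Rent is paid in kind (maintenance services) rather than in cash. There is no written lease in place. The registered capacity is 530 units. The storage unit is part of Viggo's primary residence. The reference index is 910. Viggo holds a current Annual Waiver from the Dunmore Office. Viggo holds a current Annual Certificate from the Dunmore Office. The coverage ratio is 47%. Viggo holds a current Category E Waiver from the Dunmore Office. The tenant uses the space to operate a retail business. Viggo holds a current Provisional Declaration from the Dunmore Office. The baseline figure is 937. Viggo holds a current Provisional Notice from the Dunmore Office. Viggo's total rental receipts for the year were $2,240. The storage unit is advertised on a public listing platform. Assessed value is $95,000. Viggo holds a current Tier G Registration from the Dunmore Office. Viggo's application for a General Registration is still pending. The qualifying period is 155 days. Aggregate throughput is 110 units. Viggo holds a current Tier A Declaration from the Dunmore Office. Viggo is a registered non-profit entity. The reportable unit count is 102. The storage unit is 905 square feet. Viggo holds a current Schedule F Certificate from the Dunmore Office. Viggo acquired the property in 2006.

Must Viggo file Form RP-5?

No — exception (a) applies; Viggo is not required to file Form RP-5.

All of (a)'s requirements are met (there is no written lease; total rental receipts for the year are $2,240, under the $2,420 limit). Applying paragraphs (f)–(m): (f) would limit (a) — the property is publicly advertised — but (g) sets (f) aside: (g) operates against (f): a current Annual Certificate is held. (h) would limit (g) — aggregate throughput is 110 units, less than the 140 units limit — but (i) sets (h) aside: (i) is engaged — the registered capacity is 530 units, under the 550 units limit. (j) operates (the space is let for business use), but yields to (k): (k) operates against (j): a current Tier A Declaration is held. (l) would limit (k) — a current Provisional Notice is held — but (m) sets (l) aside: (m) is engaged — a current Tier G Registration is held. So (a) applies.
Exception (b): a current Category E Waiver is held; the coverage ratio is 47%, below the 49% limit; rent is paid in kind — every condition holds. But: (n) operates against (b): a current Annual Waiver is held. (b) is therefore removed.
Exception (c) requires that assessed value is no less than $106,000; but assessed value is $95,000, short of $106,000, so (c) is unavailable.
Exception (d) does not apply: no current General Registration is held.
Exception (e) fails — the baseline figure is 937, not less than 928.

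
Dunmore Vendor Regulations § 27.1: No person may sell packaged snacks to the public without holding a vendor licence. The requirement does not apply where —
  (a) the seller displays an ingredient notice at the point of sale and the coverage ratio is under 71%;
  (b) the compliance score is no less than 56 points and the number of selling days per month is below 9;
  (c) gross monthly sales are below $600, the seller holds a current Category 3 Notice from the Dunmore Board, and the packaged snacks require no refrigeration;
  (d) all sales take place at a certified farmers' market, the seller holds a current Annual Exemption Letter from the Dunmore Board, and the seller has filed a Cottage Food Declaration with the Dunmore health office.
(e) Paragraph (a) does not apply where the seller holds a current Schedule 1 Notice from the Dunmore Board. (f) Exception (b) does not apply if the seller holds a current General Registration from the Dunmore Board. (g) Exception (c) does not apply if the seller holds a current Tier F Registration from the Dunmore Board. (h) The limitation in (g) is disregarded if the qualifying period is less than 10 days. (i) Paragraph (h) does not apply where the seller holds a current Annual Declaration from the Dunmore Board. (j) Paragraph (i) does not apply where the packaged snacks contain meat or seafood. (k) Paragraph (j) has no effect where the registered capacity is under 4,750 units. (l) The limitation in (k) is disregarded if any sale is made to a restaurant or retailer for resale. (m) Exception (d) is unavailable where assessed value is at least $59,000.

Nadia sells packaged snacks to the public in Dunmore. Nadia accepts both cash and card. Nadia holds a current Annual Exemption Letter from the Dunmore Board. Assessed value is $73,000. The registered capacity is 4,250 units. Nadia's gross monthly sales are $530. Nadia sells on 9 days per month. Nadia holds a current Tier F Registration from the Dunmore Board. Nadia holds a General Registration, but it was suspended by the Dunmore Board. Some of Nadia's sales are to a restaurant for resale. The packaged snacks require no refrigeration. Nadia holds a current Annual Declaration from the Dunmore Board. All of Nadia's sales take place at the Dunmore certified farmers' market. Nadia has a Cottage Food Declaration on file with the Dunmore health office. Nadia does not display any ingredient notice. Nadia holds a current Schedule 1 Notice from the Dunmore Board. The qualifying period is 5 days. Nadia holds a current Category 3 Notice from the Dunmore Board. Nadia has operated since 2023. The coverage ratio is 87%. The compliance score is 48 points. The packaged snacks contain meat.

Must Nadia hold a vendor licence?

No — exception (c) applies; Nadia is not required to hold a vendor licence.

Exception (a) requires that the seller displays an ingredient notice at the point of sale; but no ingredient notice is displayed, so (a) is unavailable.
Exception (b) does not apply: the compliance score is 48 points, short of 56 points.
Exception (c) is satisfied on its face — gross monthly sales are $530, below the $600 limit; a current Category 3 Notice is held; the packaged snacks are shelf-stable. Under paragraphs (g)–(l): (g) is engaged (a current Tier F Registration is held), but is set aside by (h): (h) operates — the qualifying period is 5 days, less than the 10 days limit. (i) would limit (h) — a current Annual Declaration is held — but (j) sets (i) aside: (j) operates against (i): the packaged snacks contain meat. (k) would limit (j) — the registered capacity is 4,250 units, under the 4,750 units limit — but (l) sets (k) aside: (l) operates against (k): some sales are to a restaurant for resale. (c) remains available.
All of (d)'s requirements are met (all sales are at a certified farmers' market; a current Annual Exemption Letter is held; a Cottage Food Declaration is on file). Turning to paragraph (m): (m) operates against (d): assessed value is $73,000, meeting the $59,000 threshold. (d) is therefore removed.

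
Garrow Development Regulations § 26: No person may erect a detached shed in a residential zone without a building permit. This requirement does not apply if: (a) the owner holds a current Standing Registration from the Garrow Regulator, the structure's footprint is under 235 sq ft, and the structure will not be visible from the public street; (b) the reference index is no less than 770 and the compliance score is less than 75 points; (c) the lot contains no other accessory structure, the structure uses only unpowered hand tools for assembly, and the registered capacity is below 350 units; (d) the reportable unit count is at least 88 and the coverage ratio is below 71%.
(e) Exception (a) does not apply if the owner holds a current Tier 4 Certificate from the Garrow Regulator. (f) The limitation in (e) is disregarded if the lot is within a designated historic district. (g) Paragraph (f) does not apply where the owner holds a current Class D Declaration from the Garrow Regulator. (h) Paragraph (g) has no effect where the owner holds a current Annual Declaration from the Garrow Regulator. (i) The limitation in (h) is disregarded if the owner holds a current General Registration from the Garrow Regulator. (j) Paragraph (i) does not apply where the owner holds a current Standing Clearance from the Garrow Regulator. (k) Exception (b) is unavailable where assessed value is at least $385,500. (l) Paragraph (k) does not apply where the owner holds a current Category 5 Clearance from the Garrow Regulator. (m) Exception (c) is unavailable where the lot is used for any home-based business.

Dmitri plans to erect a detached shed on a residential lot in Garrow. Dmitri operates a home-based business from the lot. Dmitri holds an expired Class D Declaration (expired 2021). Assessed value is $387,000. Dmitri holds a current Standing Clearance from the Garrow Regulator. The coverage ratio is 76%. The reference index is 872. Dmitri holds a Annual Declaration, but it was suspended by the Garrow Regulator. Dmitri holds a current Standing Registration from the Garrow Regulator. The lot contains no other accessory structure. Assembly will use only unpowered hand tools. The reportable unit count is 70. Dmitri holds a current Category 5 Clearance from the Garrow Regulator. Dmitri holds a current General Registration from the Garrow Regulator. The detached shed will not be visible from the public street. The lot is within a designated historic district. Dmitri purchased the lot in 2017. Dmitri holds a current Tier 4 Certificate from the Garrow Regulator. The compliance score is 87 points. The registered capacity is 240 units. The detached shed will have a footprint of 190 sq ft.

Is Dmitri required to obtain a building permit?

All of (a)'s requirements are met (a current Standing Registration is held; the structure's footprint is 190 sq ft, under the 235 sq ft limit; the structure will not be visible from the street). Considering the limiting provisions: (e) would limit (a) — a current Tier 4 Certificate is held — but (f) sets (e) aside: (f) applies — the lot is in a historic district. (g) is not triggered (no current Class D Declaration is held), so (f) stands. (a) remains available.
Exception (b) requires that the compliance score is less than 75 points; but the compliance score is 87 points, not less than 75 points, so (b) is unavailable.
Exception (c)'s conditions are all satisfied: the lot has no other accessory structure; assembly uses only hand tools; the registered capacity is 240 units, below the 350 units limit. Turning to paragraph (m): (m) is triggered — a home-based business operates on the lot. Exception (c) does not apply.
Exception (d) fails — the reportable unit count is 70, short of 88.

No — exception (a) applies; Dmitri does not need a building permit.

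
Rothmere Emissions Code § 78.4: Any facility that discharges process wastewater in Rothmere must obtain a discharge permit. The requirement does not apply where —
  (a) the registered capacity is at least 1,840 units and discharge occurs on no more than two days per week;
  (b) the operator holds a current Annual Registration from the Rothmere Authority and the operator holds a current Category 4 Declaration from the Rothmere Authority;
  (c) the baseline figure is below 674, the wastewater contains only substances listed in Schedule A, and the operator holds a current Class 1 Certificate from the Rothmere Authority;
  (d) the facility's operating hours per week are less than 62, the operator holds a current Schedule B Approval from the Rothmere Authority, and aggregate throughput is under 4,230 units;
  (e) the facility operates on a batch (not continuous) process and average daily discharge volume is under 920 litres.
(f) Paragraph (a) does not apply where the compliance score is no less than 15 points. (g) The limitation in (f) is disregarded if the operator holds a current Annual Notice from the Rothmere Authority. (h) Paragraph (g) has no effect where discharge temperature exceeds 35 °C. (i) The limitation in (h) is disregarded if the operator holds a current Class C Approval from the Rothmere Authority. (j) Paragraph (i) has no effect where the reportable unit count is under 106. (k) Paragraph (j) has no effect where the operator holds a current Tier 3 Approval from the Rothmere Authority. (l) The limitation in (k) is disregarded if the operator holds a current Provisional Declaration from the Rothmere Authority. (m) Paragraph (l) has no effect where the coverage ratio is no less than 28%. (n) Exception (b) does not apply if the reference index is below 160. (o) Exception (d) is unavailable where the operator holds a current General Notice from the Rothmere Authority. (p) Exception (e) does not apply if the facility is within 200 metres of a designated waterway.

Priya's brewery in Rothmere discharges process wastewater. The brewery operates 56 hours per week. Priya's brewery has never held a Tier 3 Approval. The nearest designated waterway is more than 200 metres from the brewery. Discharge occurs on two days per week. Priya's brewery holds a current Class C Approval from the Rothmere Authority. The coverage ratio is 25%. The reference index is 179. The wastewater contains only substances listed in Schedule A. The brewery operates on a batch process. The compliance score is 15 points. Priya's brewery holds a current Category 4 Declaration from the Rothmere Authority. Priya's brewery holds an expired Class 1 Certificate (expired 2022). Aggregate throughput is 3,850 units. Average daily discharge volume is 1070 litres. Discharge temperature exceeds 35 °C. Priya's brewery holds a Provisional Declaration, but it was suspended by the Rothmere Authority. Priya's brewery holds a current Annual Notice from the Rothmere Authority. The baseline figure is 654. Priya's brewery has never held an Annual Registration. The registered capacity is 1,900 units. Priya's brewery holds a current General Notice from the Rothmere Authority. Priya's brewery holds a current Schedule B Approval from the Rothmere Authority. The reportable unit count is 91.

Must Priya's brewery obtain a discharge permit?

Exception (a) is satisfied on its face — the registered capacity is 1,900 units, meeting the 1,840 units threshold; discharge occurs on no more than two days per week. But applying paragraphs (f)–(m): (f) is triggered — the compliance score is 15 points, meeting the 15 points threshold. (g) would limit (f) — a current Annual Notice is held — but (h) sets (g) aside: (h) operates against (g): discharge temperature exceeds 35 °C. (i) operates (a current Class C Approval is held), but is set aside by (j): (j) operates against (i): the reportable unit count is 91, under the 106 limit. (k), which would lift (j), is inapplicable — no current Tier 3 Approval is held. Exception (a) does not apply.
Exception (b) does not apply: the Annual Registration is not current.
Exception (c) does not apply: there is no Class 1 Certificate in force.
Exception (d) is satisfied on its face — the facility's operating hours per week are 56, less than the 62 limit; a current Schedule B Approval is held; aggregate throughput is 3,850 units, under the 4,230 units limit. But: (o) operates against (d): a current General Notice is held. Exception (d) does not apply.
Exception (e) does not apply: average daily discharge volume is 1070 litres, not under 920 litres.
Every exception is unavailable, so the rule governs.

Yes — Priya's brewery must obtain a discharge permit.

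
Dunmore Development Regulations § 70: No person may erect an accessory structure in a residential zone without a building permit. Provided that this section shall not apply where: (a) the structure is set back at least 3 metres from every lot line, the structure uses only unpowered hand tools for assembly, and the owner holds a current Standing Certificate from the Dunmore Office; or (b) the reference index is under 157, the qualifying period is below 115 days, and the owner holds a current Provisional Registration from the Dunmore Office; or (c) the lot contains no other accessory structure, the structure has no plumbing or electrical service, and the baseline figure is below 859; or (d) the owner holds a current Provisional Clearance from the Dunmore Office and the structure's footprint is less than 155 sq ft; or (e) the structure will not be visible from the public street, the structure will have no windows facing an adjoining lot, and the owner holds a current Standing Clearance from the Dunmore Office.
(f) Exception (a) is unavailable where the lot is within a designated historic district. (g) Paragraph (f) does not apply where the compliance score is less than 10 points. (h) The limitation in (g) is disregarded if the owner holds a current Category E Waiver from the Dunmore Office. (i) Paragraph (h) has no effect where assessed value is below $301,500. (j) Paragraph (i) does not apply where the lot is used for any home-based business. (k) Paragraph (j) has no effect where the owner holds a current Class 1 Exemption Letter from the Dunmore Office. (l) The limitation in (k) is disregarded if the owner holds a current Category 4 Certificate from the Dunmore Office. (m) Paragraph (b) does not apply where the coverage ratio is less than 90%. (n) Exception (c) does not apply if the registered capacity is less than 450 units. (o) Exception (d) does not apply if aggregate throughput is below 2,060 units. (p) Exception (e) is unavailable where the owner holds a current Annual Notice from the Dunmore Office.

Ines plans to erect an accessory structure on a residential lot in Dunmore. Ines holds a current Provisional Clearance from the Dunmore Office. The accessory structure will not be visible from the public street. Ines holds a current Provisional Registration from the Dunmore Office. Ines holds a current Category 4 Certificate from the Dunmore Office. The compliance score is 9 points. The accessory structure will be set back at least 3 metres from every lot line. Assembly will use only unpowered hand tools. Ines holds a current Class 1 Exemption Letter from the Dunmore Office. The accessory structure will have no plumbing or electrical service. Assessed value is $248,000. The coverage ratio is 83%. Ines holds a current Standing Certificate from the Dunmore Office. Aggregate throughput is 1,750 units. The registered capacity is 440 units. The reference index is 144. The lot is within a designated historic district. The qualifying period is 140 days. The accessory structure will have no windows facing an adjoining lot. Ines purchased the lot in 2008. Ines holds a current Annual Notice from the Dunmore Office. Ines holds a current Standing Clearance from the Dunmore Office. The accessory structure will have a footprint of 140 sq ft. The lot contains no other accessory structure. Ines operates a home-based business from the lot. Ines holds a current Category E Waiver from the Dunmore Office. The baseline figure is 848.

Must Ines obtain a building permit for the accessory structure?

Yes — Ines must obtain a building permit.

Exception (a) is satisfied on its face — the setback is at least 3 m on every side; assembly uses only hand tools; a current Standing Certificate is held. But: (f) applies — the lot is in a historic district. (g) is triggered (the compliance score is 9 points, less than the 10 points limit), but is itself disapplied by (h): (h) operates against (g): a current Category E Waiver is held. (i) would limit (h) — assessed value is $248,000, below the $301,500 limit — but (j) sets (i) aside: (j) is triggered — a home-based business operates on the lot. (k) operates (a current Class 1 Exemption Letter is held), but is set aside by (l): (l) operates — a current Category 4 Certificate is held. Exception (a) does not apply.
Exception (b) fails — the qualifying period is 140 days, not below 115 days.
Exception (c) is satisfied on its face — the lot has no other accessory structure; there is no plumbing or electrical service; the baseline figure is 848, below the 859 limit. However, paragraph (n) must be considered: (n) applies — the registered capacity is 440 units, less than the 450 units limit. (c) is therefore removed.
Exception (d): a current Provisional Clearance is held; the structure's footprint is 140 sq ft, less than the 155 sq ft limit — every condition holds. But: (o) is triggered — aggregate throughput is 1,750 units, below the 2,060 units limit. Exception (d) does not apply.
Exception (e) is satisfied on its face — the structure will not be visible from the street; no windows face an adjoining lot; a current Standing Clearance is held. But: (p) operates against (e): a current Annual Notice is held. Exception (e) does not apply.
No exception is made out. Ines falls within the general rule.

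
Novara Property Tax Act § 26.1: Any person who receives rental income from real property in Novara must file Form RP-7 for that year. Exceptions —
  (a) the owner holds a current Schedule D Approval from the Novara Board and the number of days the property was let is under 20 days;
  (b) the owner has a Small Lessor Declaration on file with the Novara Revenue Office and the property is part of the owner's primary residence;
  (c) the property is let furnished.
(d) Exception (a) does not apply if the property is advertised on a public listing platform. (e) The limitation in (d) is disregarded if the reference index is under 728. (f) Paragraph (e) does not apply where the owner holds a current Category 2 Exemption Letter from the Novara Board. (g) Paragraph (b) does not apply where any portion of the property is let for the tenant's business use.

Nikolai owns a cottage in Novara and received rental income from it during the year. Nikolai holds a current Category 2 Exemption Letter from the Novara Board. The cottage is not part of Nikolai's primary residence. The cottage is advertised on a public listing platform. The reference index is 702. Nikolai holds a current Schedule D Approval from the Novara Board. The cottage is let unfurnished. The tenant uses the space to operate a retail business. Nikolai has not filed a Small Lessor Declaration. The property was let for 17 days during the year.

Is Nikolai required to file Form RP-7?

Yes — Nikolai must file Form RP-7.

Exception (a)'s conditions are all satisfied: a current Schedule D Approval is held; the number of days the property was let is 17 days, under the 20 days limit. However, paragraphs (d)–(f) must be considered: (d) operates — the property is publicly advertised. (e) applies (the reference index is 702, under the 728 limit), but is displaced by (f): (f) applies — a current Category 2 Exemption Letter is held. Exception (a) does not apply.
Exception (b) requires that the owner has a Small Lessor Declaration on file with the Novara Revenue Office; but no Small Lessor Declaration is on file, so (b) is unavailable.
Exception (c) requires that the property is let furnished; but the property is let unfurnished, so (c) is unavailable.
No exception applies. The general rule governs.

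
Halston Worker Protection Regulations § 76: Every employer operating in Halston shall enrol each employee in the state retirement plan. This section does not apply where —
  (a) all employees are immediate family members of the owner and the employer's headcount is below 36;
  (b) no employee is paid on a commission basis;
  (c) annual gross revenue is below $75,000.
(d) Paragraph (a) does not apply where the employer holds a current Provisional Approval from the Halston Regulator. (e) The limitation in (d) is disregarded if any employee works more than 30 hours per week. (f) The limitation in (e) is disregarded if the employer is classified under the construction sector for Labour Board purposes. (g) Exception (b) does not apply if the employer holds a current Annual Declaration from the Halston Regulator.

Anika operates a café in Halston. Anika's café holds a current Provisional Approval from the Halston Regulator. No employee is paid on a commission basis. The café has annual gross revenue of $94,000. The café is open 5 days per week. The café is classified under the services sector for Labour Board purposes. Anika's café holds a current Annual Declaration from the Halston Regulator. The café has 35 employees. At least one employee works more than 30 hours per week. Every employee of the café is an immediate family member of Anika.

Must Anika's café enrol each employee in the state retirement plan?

All of (a)'s requirements are met (every employee is an immediate family member; the employer's headcount is 35, below the 36 limit). Considering the limiting provisions: (d) is engaged (a current Provisional Approval is held), but is itself disapplied by (e): (e) is engaged — at least one employee exceeds 30 hours/week. (f), which would lift (e), is not engaged — the café is classified under the services sector. (a) remains available.
Exception (b)'s conditions are all satisfied: no employee is paid on commission. Turning to paragraph (g): (g) is engaged — a current Annual Declaration is held. Exception (b) does not apply.
Exception (c) does not apply: annual gross revenue is $94,000, not below $75,000.

No — exception (a) applies; Anika's café is not required to enrol each employee in the state retirement plan.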